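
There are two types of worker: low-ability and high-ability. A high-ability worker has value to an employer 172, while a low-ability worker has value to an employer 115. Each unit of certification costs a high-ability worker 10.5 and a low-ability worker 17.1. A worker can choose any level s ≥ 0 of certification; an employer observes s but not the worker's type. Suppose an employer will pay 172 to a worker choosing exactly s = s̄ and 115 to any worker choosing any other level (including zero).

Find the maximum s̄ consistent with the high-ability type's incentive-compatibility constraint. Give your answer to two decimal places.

Choosing s̄ yields the high-ability type 172 − 10.5·s̄; choosing zero yields 115.
The high-ability type is indifferent at 172 − 10.5·s̄ = 115, i.e. s̄ = (172 − 115) / 10.5 ≈ 5.43.
For any s̄ above 5.43 the high-ability type would rather pool at zero, so separation collapses.

5.43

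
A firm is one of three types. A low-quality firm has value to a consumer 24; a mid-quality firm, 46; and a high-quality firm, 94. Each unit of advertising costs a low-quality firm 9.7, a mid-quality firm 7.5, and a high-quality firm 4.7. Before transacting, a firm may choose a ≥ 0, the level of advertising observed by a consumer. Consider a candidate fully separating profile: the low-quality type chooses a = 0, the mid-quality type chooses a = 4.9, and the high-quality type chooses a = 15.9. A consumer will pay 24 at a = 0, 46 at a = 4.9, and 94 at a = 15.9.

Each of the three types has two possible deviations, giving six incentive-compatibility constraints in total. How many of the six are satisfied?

High-quality (own payoff 94 − 4.7×15.9 = 19.27): to a=0 gives 24 → profitable ✗; to a=4.9 gives 46 − 4.7×4.9 = 22.97 → profitable ✗.
Low-quality (own payoff 24): to a=4.9 gives 46 − 9.7×4.9 = -1.53 → no gain ✓; to a=15.9 gives 94 − 9.7×15.9 = -60.23 → no gain ✓.
Mid-quality (own payoff 46 − 7.5×4.9 = 9.25): to a=0 gives 24 → profitable ✗; to a=15.9 gives 94 − 7.5×15.9 = -25.25 → no gain ✓.
3 of the 6 constraints hold; not an equilibrium.

3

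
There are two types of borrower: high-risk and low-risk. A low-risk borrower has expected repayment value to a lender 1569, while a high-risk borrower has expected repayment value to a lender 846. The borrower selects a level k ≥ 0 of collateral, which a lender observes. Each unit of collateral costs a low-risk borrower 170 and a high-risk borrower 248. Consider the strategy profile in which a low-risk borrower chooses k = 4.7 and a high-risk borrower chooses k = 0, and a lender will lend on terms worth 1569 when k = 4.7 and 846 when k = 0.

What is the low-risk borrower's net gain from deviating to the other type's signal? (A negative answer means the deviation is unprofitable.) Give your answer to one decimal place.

76.0

Playing k = 4.7 the low-risk borrower receives 1569 − 170 × 4.7 = 770.
Deviating to k = 0 yields 846 instead.
Gain from deviating: 846 − 770 = 76.0.
The gain is positive, so the low-risk type's incentive-compatibility constraint is violated — this profile is not a separating equilibrium.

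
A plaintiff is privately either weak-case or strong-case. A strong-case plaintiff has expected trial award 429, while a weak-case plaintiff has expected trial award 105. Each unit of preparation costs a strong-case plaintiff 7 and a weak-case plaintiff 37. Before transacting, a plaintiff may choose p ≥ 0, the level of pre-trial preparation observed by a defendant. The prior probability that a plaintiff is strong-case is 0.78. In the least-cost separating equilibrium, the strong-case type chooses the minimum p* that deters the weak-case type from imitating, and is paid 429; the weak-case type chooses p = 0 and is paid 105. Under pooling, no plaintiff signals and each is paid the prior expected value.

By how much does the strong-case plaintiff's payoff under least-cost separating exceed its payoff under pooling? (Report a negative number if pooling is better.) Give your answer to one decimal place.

Least-cost separating signal: p* solves 105 = 429 − 37·p*, so p* = (429 − 105)/37 ≈ 8.7568.
Strong-case type's separating payoff: 429 − 7 × p* = 429 − 7 × (429 − 105)/37 = 429 − 2268/37 ≈ 367.703.
Pooling payoff: 0.78 × 429 + 0.22 × 105 = 357.72.
Difference: 367.703 − 357.72 = 9.983, i.e. 10.0 to one decimal place.
The strong-case type prefers to separate.

10.0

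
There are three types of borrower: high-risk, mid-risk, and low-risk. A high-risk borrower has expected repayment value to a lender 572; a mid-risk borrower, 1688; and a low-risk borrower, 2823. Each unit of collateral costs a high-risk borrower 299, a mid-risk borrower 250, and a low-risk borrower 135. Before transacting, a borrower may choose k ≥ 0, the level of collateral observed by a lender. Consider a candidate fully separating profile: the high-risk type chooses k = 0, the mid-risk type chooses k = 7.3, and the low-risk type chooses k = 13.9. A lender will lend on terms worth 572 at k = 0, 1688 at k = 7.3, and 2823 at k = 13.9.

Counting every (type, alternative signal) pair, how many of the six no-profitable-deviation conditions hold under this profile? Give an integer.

Low-risk (own payoff 2823 − 135×13.9 = 946.5): to k=0 gives 572 → no gain ✓; to k=7.3 gives 1688 − 135×7.3 = 702.5 → no gain ✓.
High-risk (own payoff 572): to k=7.3 gives 1688 − 299×7.3 = -494.7 → no gain ✓; to k=13.9 gives 2823 − 299×13.9 = -1333.1 → no gain ✓.
Mid-risk (own payoff 1688 − 250×7.3 = -137): to k=0 gives 572 → profitable ✗; to k=13.9 gives 2823 − 250×13.9 = -652 → no gain ✓.
5 of the 6 constraints hold; not an equilibrium.

5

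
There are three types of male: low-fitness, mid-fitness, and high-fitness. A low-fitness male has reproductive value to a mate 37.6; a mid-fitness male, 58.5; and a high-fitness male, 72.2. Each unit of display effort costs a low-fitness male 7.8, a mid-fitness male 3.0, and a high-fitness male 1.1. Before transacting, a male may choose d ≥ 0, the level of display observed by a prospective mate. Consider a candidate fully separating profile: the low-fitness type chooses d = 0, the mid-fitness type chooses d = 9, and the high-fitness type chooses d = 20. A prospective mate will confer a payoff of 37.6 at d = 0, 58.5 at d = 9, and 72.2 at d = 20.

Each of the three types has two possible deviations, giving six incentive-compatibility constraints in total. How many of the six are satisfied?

Low-fitness (own payoff 37.6): to d=9 gives 58.5 − 7.8×9 = -11.7 → no gain ✓; to d=20 gives 72.2 − 7.8×20 = -83.8 → no gain ✓.
Mid-fitness (own payoff 58.5 − 3.0×9 = 31.5): to d=0 gives 37.6 → profitable ✗; to d=20 gives 72.2 − 3.0×20 = 12.2 → no gain ✓.
High-fitness (own payoff 72.2 − 1.1×20 = 50.2): to d=0 gives 37.6 → no gain ✓; to d=9 gives 58.5 − 1.1×9 = 48.6 → no gain ✓.
5 of the 6 constraints hold; not an equilibrium.

5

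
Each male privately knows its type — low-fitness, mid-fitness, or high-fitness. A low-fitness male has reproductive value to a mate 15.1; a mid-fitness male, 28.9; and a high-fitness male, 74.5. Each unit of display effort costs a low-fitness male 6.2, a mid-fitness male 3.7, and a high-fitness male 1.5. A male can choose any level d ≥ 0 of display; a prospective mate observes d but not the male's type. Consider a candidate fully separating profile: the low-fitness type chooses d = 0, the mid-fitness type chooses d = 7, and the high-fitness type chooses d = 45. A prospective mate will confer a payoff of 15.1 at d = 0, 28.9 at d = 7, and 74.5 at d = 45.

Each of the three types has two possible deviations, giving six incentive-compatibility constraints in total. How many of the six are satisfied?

3

Mid-fitness (own payoff 28.9 − 3.7×7 = 3): to d=0 gives 15.1 → profitable ✗; to d=45 gives 74.5 − 3.7×45 = -92 → no gain ✓.
Low-fitness (own payoff 15.1): to d=7 gives 28.9 − 6.2×7 = -14.5 → no gain ✓; to d=45 gives 74.5 − 6.2×45 = -204.5 → no gain ✓.
High-fitness (own payoff 74.5 − 1.5×45 = 7): to d=0 gives 15.1 → profitable ✗; to d=7 gives 28.9 − 1.5×7 = 18.4 → profitable ✗.
3 of the 6 constraints hold; not an equilibrium.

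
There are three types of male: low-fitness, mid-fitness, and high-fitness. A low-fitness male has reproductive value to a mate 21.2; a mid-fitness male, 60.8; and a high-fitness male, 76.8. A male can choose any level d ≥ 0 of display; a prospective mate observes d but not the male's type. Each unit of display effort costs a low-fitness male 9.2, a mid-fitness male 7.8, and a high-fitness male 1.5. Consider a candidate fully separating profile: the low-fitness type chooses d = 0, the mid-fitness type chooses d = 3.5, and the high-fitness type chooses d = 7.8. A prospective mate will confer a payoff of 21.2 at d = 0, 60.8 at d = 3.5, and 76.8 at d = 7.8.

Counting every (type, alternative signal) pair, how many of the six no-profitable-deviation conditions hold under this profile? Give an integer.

5

Mid-fitness (own payoff 60.8 − 7.8×3.5 = 33.5): to d=0 gives 21.2 → no gain ✓; to d=7.8 gives 76.8 − 7.8×7.8 = 15.96 → no gain ✓.
Low-fitness (own payoff 21.2): to d=3.5 gives 60.8 − 9.2×3.5 = 28.6 → profitable ✗; to d=7.8 gives 76.8 − 9.2×7.8 = 5.04 → no gain ✓.
High-fitness (own payoff 76.8 − 1.5×7.8 = 65.1): to d=0 gives 21.2 → no gain ✓; to d=3.5 gives 60.8 − 1.5×3.5 = 55.55 → no gain ✓.
5 of the 6 constraints hold; not an equilibrium.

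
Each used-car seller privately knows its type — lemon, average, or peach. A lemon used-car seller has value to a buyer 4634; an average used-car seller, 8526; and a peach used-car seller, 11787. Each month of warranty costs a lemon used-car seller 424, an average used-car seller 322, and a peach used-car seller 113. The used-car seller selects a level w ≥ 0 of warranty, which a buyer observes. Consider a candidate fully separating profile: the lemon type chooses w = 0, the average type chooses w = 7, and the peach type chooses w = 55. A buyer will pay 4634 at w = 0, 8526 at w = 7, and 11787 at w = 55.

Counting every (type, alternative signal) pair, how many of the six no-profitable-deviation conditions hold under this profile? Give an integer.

Peach (own payoff 11787 − 113×55 = 5572): to w=0 gives 4634 → no gain ✓; to w=7 gives 8526 − 113×7 = 7735 → profitable ✗.
Average (own payoff 8526 − 322×7 = 6272): to w=0 gives 4634 → no gain ✓; to w=55 gives 11787 − 322×55 = -5923 → no gain ✓.
Lemon (own payoff 4634): to w=7 gives 8526 − 424×7 = 5558 → profitable ✗; to w=55 gives 11787 − 424×55 = -11533 → no gain ✓.
4 of the 6 constraints hold; not an equilibrium.

4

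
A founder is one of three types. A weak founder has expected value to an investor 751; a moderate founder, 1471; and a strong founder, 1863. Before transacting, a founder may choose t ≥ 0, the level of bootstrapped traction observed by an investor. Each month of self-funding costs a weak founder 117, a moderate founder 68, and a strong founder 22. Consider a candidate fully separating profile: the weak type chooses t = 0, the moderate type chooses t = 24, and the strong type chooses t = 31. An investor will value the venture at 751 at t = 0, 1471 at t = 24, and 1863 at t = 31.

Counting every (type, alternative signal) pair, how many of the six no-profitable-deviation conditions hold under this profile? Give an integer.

Strong (own payoff 1863 − 22×31 = 1181): to t=0 gives 751 → no gain ✓; to t=24 gives 1471 − 22×24 = 943 → no gain ✓.
Weak (own payoff 751): to t=24 gives 1471 − 117×24 = -1337 → no gain ✓; to t=31 gives 1863 − 117×31 = -1764 → no gain ✓.
Moderate (own payoff 1471 − 68×24 = -161): to t=0 gives 751 → profitable ✗; to t=31 gives 1863 − 68×31 = -245 → no gain ✓.
5 of the 6 constraints hold; not an equilibrium.

5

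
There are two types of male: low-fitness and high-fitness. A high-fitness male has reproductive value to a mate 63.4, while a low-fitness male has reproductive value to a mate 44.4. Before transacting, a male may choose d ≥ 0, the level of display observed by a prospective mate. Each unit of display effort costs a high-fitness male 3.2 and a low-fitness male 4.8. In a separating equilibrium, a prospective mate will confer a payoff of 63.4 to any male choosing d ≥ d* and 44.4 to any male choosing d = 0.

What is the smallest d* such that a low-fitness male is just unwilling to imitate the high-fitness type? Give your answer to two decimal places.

3.96

A low-fitness male choosing d = 0 receives 44.4.
Imitating at d* instead would pay 63.4 at cost 4.8·d*, netting 63.4 − 4.8·d*.
Indifference: 44.4 = 63.4 − 4.8·d*, so d* = (63.4 − 44.4) / 4.8 ≈ 3.96.
At d* the low-fitness type's incentive constraint just binds; the high-fitness type strictly prefers d* since its per-unit cost is lower.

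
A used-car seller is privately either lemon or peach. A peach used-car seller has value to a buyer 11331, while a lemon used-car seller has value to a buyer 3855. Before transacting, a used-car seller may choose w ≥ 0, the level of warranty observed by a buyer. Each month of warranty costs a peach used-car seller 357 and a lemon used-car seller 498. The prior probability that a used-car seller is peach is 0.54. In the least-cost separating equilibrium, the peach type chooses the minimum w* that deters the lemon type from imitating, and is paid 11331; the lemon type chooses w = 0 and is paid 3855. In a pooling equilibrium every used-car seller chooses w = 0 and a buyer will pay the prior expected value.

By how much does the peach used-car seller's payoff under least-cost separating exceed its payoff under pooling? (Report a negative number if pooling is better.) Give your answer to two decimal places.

-1920.34

Least-cost separating signal: w* solves 3855 = 11331 − 498·w*, so w* = (11331 − 3855)/498 ≈ 15.0120.
Peach type's separating payoff: 11331 − 357 × w* = 11331 − 357 × (11331 − 3855)/498 = 11331 − 2668932/498 ≈ 5971.6988.
Pooling payoff: 0.54 × 11331 + 0.46 × 3855 = 7892.04.
Difference: 5971.6988 − 7892.04 = -1920.3412, i.e. -1920.34 to two decimal places.
The peach type would prefer the pooling outcome.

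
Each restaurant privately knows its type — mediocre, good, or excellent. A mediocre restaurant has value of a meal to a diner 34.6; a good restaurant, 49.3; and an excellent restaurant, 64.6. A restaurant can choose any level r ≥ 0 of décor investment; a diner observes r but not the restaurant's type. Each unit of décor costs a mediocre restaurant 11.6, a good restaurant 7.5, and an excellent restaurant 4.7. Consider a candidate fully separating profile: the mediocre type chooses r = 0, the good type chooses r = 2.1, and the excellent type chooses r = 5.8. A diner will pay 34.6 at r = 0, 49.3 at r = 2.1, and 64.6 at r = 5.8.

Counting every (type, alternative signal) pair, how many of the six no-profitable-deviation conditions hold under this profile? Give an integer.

4

Excellent (own payoff 64.6 − 4.7×5.8 = 37.34): to r=0 gives 34.6 → no gain ✓; to r=2.1 gives 49.3 − 4.7×2.1 = 39.43 → profitable ✗.
Good (own payoff 49.3 − 7.5×2.1 = 33.55): to r=0 gives 34.6 → profitable ✗; to r=5.8 gives 64.6 − 7.5×5.8 = 21.1 → no gain ✓.
Mediocre (own payoff 34.6): to r=2.1 gives 49.3 − 11.6×2.1 = 24.94 → no gain ✓; to r=5.8 gives 64.6 − 11.6×5.8 = -2.68 → no gain ✓.
4 of the 6 constraints hold; not an equilibrium.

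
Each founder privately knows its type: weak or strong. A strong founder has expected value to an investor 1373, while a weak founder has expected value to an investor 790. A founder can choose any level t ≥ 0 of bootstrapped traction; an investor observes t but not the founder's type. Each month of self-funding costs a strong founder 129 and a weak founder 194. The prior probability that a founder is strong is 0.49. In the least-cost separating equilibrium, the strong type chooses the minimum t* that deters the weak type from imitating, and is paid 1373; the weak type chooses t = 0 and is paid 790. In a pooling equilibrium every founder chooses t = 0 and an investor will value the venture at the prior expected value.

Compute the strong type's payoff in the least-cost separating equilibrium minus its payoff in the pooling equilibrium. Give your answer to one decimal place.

-90.3

Least-cost separating signal: t* solves 790 = 1373 − 194·t*, so t* = (1373 − 790)/194 ≈ 3.0052.
Strong type's separating payoff: 1373 − 129 × t* = 1373 − 129 × (1373 − 790)/194 = 1373 − 75207/194 ≈ 985.335.
Pooling payoff: 0.49 × 1373 + 0.51 × 790 = 1075.67.
Difference: 985.335 − 1075.67 = -90.335, i.e. -90.3 to one decimal place.
The strong type would prefer the pooling outcome.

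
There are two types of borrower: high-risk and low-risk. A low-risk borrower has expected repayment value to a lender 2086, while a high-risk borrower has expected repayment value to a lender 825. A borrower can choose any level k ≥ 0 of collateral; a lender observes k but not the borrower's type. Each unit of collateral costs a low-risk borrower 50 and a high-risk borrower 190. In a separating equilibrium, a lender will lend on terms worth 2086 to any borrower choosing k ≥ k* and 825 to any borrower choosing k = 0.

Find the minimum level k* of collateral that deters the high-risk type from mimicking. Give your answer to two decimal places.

A high-risk borrower choosing k = 0 receives 825.
Imitating at k* instead would pay 2086 at cost 190·k*, netting 2086 − 190·k*.
Indifference: 825 = 2086 − 190·k*, so k* = (2086 − 825) / 190 ≈ 6.64.
This is the high-risk type's binding incentive-compatibility constraint; any k ≥ 6.64 sustains separation on that side.

6.64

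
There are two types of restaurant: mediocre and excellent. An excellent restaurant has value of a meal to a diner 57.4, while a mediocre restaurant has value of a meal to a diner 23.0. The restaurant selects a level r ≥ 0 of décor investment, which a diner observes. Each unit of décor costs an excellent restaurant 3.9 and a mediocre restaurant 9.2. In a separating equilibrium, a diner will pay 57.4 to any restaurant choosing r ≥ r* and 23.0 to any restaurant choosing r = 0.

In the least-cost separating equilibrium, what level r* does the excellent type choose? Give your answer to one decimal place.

A mediocre restaurant choosing r = 0 receives 23.0.
Imitating at r* instead would pay 57.4 at cost 9.2·r*, netting 57.4 − 9.2·r*.
Indifference: 23.0 = 57.4 − 9.2·r*, so r* = (57.4 − 23.0) / 9.2 ≈ 3.7.
This is the mediocre type's binding incentive-compatibility constraint; any r ≥ 3.7 sustains separation on that side.

3.7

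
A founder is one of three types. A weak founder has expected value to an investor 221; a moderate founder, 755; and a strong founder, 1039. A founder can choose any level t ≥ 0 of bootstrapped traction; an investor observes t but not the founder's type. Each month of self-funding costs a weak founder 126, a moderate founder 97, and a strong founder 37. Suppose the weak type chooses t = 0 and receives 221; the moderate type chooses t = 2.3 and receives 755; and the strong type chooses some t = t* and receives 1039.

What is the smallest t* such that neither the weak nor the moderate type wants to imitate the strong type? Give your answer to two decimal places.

6.49

Moderate type (on-path payoff 755 − 97×2.3 = 531.9) won't mimic when 531.9 ≥ 1039 − 97·t*, i.e. t* ≥ 5.23.
Weak type (on-path payoff 221) won't mimic when 221 ≥ 1039 − 126·t*, i.e. t* ≥ 6.49.
Both must hold, so t* = max(6.49, 5.23) = 6.49. The weak type's constraint binds.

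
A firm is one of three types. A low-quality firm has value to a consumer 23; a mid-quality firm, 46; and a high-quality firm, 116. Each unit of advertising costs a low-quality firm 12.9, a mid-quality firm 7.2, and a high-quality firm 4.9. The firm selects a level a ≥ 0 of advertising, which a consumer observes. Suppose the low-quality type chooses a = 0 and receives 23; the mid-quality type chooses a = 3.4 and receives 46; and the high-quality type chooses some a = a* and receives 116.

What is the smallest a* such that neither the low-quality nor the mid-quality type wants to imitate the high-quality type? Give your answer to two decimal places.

Mid-quality type (on-path payoff 46 − 7.2×3.4 = 21.52) won't mimic when 21.52 ≥ 116 − 7.2·a*, i.e. a* ≥ 13.12.
Low-quality type (on-path payoff 23) won't mimic when 23 ≥ 116 − 12.9·a*, i.e. a* ≥ 7.21.
Both must hold, so a* = max(7.21, 13.12) = 13.12. The mid-quality type's constraint binds.

13.12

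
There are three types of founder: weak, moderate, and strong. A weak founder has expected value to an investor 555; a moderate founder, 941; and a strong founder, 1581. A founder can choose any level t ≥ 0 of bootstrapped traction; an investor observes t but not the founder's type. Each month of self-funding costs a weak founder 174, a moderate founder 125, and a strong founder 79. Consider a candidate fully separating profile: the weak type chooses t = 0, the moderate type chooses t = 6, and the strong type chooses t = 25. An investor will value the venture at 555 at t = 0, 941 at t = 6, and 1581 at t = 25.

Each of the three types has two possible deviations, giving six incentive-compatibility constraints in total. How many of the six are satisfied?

Strong (own payoff 1581 − 79×25 = -394): to t=0 gives 555 → profitable ✗; to t=6 gives 941 − 79×6 = 467 → profitable ✗.
Moderate (own payoff 941 − 125×6 = 191): to t=0 gives 555 → profitable ✗; to t=25 gives 1581 − 125×25 = -1544 → no gain ✓.
Weak (own payoff 555): to t=6 gives 941 − 174×6 = -103 → no gain ✓; to t=25 gives 1581 − 174×25 = -2769 → no gain ✓.
3 of the 6 constraints hold; not an equilibrium.

3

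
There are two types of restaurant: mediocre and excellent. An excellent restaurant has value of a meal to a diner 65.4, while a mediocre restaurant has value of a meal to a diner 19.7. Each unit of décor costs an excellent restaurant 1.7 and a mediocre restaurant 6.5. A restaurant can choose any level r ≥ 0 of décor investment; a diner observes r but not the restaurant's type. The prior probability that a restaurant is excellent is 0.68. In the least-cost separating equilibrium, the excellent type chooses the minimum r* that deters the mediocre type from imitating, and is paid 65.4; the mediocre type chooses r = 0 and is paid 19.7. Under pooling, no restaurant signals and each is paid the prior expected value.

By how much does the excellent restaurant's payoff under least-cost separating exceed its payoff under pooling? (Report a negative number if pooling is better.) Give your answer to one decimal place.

Least-cost separating signal: r* solves 19.7 = 65.4 − 6.5·r*, so r* = (65.4 − 19.7)/6.5 ≈ 7.0308.
Excellent type's separating payoff: 65.4 − 1.7 × r* = 65.4 − 1.7 × (65.4 − 19.7)/6.5 = 65.4 − 77.69/6.5 ≈ 53.448.
Pooling payoff: 0.68 × 65.4 + 0.32 × 19.7 = 50.776.
Difference: 53.448 − 50.776 = 2.672, i.e. 2.7 to one decimal place.
The excellent type prefers to separate.

2.7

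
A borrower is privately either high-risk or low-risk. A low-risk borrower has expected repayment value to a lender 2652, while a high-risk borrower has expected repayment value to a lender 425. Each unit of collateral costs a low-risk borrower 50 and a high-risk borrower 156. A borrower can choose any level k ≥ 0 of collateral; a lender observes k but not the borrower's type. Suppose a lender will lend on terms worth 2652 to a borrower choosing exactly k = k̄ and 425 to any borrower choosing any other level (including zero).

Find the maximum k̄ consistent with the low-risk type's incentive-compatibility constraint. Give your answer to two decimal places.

44.54

Choosing k̄ yields the low-risk type 2652 − 50·k̄; choosing zero yields 425.
The low-risk type is indifferent at 2652 − 50·k̄ = 425, i.e. k̄ = (2652 − 425) / 50 = 44.54.
For any k̄ above 44.54 the low-risk type would rather pool at zero, so separation collapses.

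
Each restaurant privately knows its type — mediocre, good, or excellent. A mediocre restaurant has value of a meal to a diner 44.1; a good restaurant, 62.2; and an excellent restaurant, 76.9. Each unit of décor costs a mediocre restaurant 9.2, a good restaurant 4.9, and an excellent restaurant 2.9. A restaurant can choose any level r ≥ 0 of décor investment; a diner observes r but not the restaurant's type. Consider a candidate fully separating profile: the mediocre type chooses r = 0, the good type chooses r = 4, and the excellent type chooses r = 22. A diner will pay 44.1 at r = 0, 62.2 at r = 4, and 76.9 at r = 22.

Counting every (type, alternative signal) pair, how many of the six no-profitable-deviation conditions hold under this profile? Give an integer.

Excellent (own payoff 76.9 − 2.9×22 = 13.1): to r=0 gives 44.1 → profitable ✗; to r=4 gives 62.2 − 2.9×4 = 50.6 → profitable ✗.
Good (own payoff 62.2 − 4.9×4 = 42.6): to r=0 gives 44.1 → profitable ✗; to r=22 gives 76.9 − 4.9×22 = -30.9 → no gain ✓.
Mediocre (own payoff 44.1): to r=4 gives 62.2 − 9.2×4 = 25.4 → no gain ✓; to r=22 gives 76.9 − 9.2×22 = -125.5 → no gain ✓.
3 of the 6 constraints hold; not an equilibrium.

3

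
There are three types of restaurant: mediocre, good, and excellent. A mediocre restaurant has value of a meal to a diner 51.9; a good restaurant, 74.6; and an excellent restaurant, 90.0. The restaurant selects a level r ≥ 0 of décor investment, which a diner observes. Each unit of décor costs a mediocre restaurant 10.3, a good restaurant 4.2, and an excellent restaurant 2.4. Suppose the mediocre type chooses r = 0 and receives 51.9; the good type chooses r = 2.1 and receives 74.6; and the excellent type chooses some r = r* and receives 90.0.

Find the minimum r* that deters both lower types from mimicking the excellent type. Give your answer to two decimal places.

5.77

Good type (on-path payoff 74.6 − 4.2×2.1 = 65.78) won't mimic when 65.78 ≥ 90.0 − 4.2·r*, i.e. r* ≥ 5.77.
Mediocre type (on-path payoff 51.9) won't mimic when 51.9 ≥ 90.0 − 10.3·r*, i.e. r* ≥ 3.70.
Both must hold, so r* = max(3.70, 5.77) = 5.77. The good type's constraint binds.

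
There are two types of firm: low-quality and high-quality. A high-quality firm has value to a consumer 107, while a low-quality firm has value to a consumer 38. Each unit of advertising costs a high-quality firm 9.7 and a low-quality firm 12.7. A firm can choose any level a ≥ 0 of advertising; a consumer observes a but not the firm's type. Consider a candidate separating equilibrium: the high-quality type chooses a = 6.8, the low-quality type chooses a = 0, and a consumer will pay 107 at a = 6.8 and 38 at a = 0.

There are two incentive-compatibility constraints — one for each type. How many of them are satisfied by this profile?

High-quality type: signal → 107 − 9.7 × 6.8 = 41.04; deviate to 0 → 38. IC holds (41.04 ≥ 38).
Low-quality type: stay at 0 → 38; mimic → 107 − 12.7 × 6.8 = 20.64. IC holds (38 ≥ 20.64).
2 of 2 constraints hold, so this is a separating equilibrium.

2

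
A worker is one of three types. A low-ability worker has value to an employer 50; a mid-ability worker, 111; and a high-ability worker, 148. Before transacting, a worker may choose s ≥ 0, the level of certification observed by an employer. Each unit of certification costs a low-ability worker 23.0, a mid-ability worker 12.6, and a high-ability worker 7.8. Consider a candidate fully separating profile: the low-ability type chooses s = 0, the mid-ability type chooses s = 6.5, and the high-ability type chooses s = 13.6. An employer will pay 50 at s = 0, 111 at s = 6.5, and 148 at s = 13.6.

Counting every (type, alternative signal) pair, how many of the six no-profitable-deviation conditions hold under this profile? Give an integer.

High-ability (own payoff 148 − 7.8×13.6 = 41.92): to s=0 gives 50 → profitable ✗; to s=6.5 gives 111 − 7.8×6.5 = 60.3 → profitable ✗.
Mid-ability (own payoff 111 − 12.6×6.5 = 29.1): to s=0 gives 50 → profitable ✗; to s=13.6 gives 148 − 12.6×13.6 = -23.36 → no gain ✓.
Low-ability (own payoff 50): to s=6.5 gives 111 − 23.0×6.5 = -38.5 → no gain ✓; to s=13.6 gives 148 − 23.0×13.6 = -164.8 → no gain ✓.
3 of the 6 constraints hold; not an equilibrium.

3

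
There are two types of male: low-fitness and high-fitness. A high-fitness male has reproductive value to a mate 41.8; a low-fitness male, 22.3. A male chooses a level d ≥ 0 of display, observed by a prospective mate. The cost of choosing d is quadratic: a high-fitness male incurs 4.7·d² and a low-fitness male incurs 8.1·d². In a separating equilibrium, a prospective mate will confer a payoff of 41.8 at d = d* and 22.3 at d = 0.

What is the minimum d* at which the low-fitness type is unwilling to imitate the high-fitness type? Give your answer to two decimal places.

The low-fitness type at d = 0 receives 22.3; imitating at d* yields 41.8 − 8.1·d*².
Indifference: 22.3 = 41.8 − 8.1·d*², so d*² = (41.8 − 22.3) / 8.1 ≈ 2.4074.
d* = √2.4074 ≈ 1.55.

1.55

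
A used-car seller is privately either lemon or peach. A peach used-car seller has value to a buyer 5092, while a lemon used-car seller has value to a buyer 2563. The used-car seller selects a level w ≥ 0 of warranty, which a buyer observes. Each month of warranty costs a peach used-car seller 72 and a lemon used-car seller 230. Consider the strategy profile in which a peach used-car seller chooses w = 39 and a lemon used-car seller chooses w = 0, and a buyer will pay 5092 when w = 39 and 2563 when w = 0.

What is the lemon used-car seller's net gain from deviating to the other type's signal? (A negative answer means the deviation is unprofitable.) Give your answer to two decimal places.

-6441.00

Playing w = 0 the lemon used-car seller receives 2563.
Deviating to w = 39 brings payment 5092 at cost 230 × 39 = 8970, netting -3878.
Gain from deviating: -3878 − 2563 = -6441.00.
The gain is negative, so the lemon type's incentive-compatibility constraint is satisfied.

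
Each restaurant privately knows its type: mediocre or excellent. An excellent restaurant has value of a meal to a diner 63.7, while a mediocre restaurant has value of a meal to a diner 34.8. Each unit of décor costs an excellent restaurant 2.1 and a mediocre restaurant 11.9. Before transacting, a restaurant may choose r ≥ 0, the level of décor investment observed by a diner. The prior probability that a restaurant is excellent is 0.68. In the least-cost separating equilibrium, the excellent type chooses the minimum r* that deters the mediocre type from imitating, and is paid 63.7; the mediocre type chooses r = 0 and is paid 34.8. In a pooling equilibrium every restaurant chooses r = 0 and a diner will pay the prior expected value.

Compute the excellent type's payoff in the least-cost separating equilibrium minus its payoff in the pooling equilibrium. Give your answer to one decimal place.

4.1

Least-cost separating signal: r* solves 34.8 = 63.7 − 11.9·r*, so r* = (63.7 − 34.8)/11.9 ≈ 2.4286.
Excellent type's separating payoff: 63.7 − 2.1 × r* = 63.7 − 2.1 × (63.7 − 34.8)/11.9 = 63.7 − 60.69/11.9 = 58.6.
Pooling payoff: 0.68 × 63.7 + 0.32 × 34.8 = 54.452.
Difference: 58.6 − 54.452 = 4.148, i.e. 4.1 to one decimal place.
The excellent type prefers to separate.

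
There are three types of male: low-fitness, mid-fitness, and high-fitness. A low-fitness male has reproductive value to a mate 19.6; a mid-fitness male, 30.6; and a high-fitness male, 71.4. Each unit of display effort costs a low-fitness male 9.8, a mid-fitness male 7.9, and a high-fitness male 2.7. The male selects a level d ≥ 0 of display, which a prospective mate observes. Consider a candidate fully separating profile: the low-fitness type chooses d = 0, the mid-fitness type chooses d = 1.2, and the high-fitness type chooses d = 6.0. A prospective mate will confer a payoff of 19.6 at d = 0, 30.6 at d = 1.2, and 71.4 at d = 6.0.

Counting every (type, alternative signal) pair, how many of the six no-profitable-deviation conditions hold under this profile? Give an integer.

High-fitness (own payoff 71.4 − 2.7×6.0 = 55.2): to d=0 gives 19.6 → no gain ✓; to d=1.2 gives 30.6 − 2.7×1.2 = 27.36 → no gain ✓.
Mid-fitness (own payoff 30.6 − 7.9×1.2 = 21.12): to d=0 gives 19.6 → no gain ✓; to d=6.0 gives 71.4 − 7.9×6.0 = 24 → profitable ✗.
Low-fitness (own payoff 19.6): to d=1.2 gives 30.6 − 9.8×1.2 = 18.84 → no gain ✓; to d=6.0 gives 71.4 − 9.8×6.0 = 12.6 → no gain ✓.
5 of the 6 constraints hold; not an equilibrium.

5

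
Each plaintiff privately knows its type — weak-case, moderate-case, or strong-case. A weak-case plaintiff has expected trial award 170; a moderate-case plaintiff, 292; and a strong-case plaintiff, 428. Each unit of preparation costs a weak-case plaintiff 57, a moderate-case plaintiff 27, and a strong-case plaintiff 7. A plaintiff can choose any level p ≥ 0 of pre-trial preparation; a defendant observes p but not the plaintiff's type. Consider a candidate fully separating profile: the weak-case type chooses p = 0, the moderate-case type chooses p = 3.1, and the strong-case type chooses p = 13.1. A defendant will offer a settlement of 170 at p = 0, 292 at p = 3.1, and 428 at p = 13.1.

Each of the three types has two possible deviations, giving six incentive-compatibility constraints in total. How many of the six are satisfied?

Strong-case (own payoff 428 − 7×13.1 = 336.3): to p=0 gives 170 → no gain ✓; to p=3.1 gives 292 − 7×3.1 = 270.3 → no gain ✓.
Weak-case (own payoff 170): to p=3.1 gives 292 − 57×3.1 = 115.3 → no gain ✓; to p=13.1 gives 428 − 57×13.1 = -318.7 → no gain ✓.
Moderate-case (own payoff 292 − 27×3.1 = 208.3): to p=0 gives 170 → no gain ✓; to p=13.1 gives 428 − 27×13.1 = 74.3 → no gain ✓.
6 of the 6 constraints hold; this profile is a separating equilibrium.

6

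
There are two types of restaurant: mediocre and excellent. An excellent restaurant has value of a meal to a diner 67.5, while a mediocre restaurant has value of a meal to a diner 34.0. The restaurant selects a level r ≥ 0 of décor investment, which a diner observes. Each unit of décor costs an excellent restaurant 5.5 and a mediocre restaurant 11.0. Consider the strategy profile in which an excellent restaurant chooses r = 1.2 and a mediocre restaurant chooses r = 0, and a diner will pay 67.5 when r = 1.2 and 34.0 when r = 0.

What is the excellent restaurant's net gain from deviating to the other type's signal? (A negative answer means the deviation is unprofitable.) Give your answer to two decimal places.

Playing r = 1.2 the excellent restaurant receives 67.5 − 5.5 × 1.2 = 60.9.
Deviating to r = 0 yields 34.0 instead.
Gain from deviating: 34.0 − 60.9 = -26.90.
The gain is negative, so the excellent type's incentive-compatibility constraint is satisfied.

-26.90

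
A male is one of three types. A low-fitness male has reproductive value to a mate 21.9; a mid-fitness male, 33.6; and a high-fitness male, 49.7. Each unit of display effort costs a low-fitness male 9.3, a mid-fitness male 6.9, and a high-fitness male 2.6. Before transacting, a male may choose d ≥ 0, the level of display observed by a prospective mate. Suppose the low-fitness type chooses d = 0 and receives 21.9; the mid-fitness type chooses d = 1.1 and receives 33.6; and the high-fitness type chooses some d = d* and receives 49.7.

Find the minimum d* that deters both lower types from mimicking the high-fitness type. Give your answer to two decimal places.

Low-fitness type (on-path payoff 21.9) won't mimic when 21.9 ≥ 49.7 − 9.3·d*, i.e. d* ≥ 2.99.
Mid-fitness type (on-path payoff 33.6 − 6.9×1.1 = 26.01) won't mimic when 26.01 ≥ 49.7 − 6.9·d*, i.e. d* ≥ 3.43.
Both must hold, so d* = max(2.99, 3.43) = 3.43. The mid-fitness type's constraint binds.

3.43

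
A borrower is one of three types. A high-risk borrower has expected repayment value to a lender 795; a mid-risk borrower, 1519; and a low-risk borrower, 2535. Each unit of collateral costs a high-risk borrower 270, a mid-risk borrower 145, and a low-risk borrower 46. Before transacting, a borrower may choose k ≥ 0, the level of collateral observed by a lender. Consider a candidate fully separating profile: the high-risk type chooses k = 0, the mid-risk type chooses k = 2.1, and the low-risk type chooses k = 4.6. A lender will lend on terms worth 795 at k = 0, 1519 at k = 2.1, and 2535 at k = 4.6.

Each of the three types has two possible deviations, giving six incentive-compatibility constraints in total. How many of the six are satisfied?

Mid-risk (own payoff 1519 − 145×2.1 = 1214.5): to k=0 gives 795 → no gain ✓; to k=4.6 gives 2535 − 145×4.6 = 1868 → profitable ✗.
High-risk (own payoff 795): to k=2.1 gives 1519 − 270×2.1 = 952 → profitable ✗; to k=4.6 gives 2535 − 270×4.6 = 1293 → profitable ✗.
Low-risk (own payoff 2535 − 46×4.6 = 2323.4): to k=0 gives 795 → no gain ✓; to k=2.1 gives 1519 − 46×2.1 = 1422.4 → no gain ✓.
3 of the 6 constraints hold; not an equilibrium.

3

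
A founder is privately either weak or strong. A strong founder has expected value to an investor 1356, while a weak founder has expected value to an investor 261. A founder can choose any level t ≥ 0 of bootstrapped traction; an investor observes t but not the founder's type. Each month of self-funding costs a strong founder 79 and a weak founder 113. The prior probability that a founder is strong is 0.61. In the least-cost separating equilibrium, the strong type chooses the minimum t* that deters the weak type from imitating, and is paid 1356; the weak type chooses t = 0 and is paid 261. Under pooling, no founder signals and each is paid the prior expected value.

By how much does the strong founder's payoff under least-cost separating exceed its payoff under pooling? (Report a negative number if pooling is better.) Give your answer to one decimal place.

Least-cost separating signal: t* solves 261 = 1356 − 113·t*, so t* = (1356 − 261)/113 ≈ 9.6903.
Strong type's separating payoff: 1356 − 79 × t* = 1356 − 79 × (1356 − 261)/113 = 1356 − 86505/113 ≈ 590.469.
Pooling payoff: 0.61 × 1356 + 0.39 × 261 = 928.95.
Difference: 590.469 − 928.95 = -338.481, i.e. -338.5 to one decimal place.
The strong type would prefer the pooling outcome.

-338.5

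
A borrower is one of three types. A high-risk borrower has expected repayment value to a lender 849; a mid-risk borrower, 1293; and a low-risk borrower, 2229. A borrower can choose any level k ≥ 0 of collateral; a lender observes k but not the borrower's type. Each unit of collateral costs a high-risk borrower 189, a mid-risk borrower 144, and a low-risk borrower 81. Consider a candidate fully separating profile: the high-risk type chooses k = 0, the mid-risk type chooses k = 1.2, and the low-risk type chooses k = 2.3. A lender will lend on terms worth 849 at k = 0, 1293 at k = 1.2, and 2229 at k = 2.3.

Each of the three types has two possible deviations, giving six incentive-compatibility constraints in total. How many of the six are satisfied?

3

High-risk (own payoff 849): to k=1.2 gives 1293 − 189×1.2 = 1066.2 → profitable ✗; to k=2.3 gives 2229 − 189×2.3 = 1794.3 → profitable ✗.
Low-risk (own payoff 2229 − 81×2.3 = 2042.7): to k=0 gives 849 → no gain ✓; to k=1.2 gives 1293 − 81×1.2 = 1195.8 → no gain ✓.
Mid-risk (own payoff 1293 − 144×1.2 = 1120.2): to k=0 gives 849 → no gain ✓; to k=2.3 gives 2229 − 144×2.3 = 1897.8 → profitable ✗.
3 of the 6 constraints hold; not an equilibrium.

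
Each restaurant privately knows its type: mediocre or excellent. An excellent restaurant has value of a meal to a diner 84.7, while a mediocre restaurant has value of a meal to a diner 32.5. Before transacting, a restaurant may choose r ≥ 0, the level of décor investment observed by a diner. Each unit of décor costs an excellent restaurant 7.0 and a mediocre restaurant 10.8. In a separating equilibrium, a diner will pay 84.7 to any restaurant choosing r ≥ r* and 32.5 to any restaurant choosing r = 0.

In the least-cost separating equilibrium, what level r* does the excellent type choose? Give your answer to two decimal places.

A mediocre restaurant choosing r = 0 receives 32.5.
Imitating at r* instead would pay 84.7 at cost 10.8·r*, netting 84.7 − 10.8·r*.
Indifference: 32.5 = 84.7 − 10.8·r*, so r* = (84.7 − 32.5) / 10.8 ≈ 4.83.
At r* the mediocre type's incentive constraint just binds; the excellent type strictly prefers r* since its per-unit cost is lower.

4.83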